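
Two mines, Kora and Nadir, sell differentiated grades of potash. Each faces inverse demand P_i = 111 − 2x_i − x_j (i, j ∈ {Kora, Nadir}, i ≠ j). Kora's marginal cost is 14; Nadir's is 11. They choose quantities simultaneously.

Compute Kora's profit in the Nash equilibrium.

Mine Kora's profit: π = x_{Kora}(111 − 2x_{Kora} − x_{Nadir}) − 14x_{Kora}.
∂π/∂x_{Kora} = 97 − 4x_{Kora} − x_{Nadir} = 0 ⇒ x_{Kora} = 24.25 − 0.25x_{Nadir}.
Similarly x_{Nadir} = 25 − 0.25x_{Kora}.
Plugging x_{Nadir} into Kora's best response: x_{Kora} = 24.25 − 0.25(25 − 0.25x_{Kora}) ⇒ 0.9375x_{Kora} = 18, so x_{Kora} = 19.2.
Then x_{Nadir} = 25 − 0.25·19.2 = 20.2.
P_{Kora} = 111 − 2·19.2 − 20.2 = 52.4.
Profit = (52.4 − 14)·19.2 = 737.28.

737.28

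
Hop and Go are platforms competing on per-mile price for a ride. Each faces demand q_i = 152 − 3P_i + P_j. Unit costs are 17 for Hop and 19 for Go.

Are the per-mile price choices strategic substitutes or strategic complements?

strategic complements

Hop's profit: π = (P_{Hop} − 17)(152 − 3P_{Hop} + P_{Go}).
∂π/∂P_{Hop} = 203 − 6P_{Hop} + P_{Go} = 0 ⇒ P_{Hop} = 203/6 + (1/6)P_{Go}.
The best-response slope dP_{Hop}/dP_{Go} = 1/6 > 0: the reaction function is upward-sloping, so the choices are strategic complements.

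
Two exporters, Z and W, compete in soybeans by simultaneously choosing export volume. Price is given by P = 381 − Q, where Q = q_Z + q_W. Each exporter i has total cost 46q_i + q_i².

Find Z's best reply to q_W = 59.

69

Exporter Z's profit: π = q_Z(381 − (q_Z + q_W)) − 46q_Z − q_Z².
∂π/∂q_Z = 335 − 4q_Z − q_W = 0, so q_Z = 83.75 − 0.25q_W.
At q_W = 59: q_Z = 83.75 − 0.25·59 = 69.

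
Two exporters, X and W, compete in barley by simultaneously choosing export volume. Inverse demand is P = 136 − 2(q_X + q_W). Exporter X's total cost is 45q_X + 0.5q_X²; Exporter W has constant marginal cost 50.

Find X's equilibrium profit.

360

Exporter X's profit: π = q_X(136 − 2(q_X + q_W)) − 45q_X − 0.5q_X².
∂π/∂q_X = 91 − 5q_X − 2q_W = 0, so q_X = 18.2 − 0.4q_W.
For W: ∂π/∂q_W = 86 − 4q_W − 2q_X = 0 ⇒ q_W = 21.5 − 0.5q_X.
Plugging q_W into X's best response: q_X = 18.2 − 0.4(21.5 − 0.5q_X) ⇒ 0.8q_X = 9.6, so q_X = 12.
Then q_W = 21.5 − 0.5·12 = 15.5.
Price P = 136 − 2·27.5 = 81.
X's profit: (81 − 45)·12 − 0.5(12)² = 360.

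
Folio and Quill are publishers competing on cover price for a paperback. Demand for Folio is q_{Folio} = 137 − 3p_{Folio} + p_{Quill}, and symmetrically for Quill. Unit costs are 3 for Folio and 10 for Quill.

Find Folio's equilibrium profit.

2154.72

Folio's profit: π = (p_{Folio} − 3)(137 − 3p_{Folio} + p_{Quill}).
∂π/∂p_{Folio} = 146 − 6p_{Folio} + p_{Quill} = 0 ⇒ p_{Folio} = 73/3 + (1/6)p_{Quill}.
Similarly p_{Quill} = 167/6 + (1/6)p_{Folio}.
Substituting the second reaction function into the first: p_{Folio} = 73/3 + (1/6)(167/6 + (1/6)p_{Folio}), which gives (35/36)p_{Folio} = 1043/36 ⇒ p_{Folio} = 29.8.
Then p_{Quill} = 167/6 + (1/6)·29.8 = 32.8.
q_{Folio} = 137 − 3·29.8 + 32.8 = 80.4.
Profit = (29.8 − 3)·80.4 = 2154.72.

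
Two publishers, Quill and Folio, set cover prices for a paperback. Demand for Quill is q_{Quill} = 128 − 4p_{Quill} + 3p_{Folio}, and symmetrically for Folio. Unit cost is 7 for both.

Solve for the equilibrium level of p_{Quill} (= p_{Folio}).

Quill's profit: π = (p_{Quill} − 7)(128 − 4p_{Quill} + 3p_{Folio}).
∂π/∂p_{Quill} = 156 − 8p_{Quill} + 3p_{Folio} = 0 ⇒ p_{Quill} = 19.5 + 0.375p_{Folio}.
By symmetry p_{Folio} = p_{Quill}; substituting into the reaction function, 0.625p_{Quill} = 19.5 and p_{Quill} = 31.2.

31.2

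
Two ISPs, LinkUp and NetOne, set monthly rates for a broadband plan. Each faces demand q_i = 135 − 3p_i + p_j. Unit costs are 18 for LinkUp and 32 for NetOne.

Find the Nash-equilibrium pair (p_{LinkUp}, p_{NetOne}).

LinkUp's profit: π = (p_{LinkUp} − 18)(135 − 3p_{LinkUp} + p_{NetOne}).
∂π/∂p_{LinkUp} = 189 − 6p_{LinkUp} + p_{NetOne} = 0 ⇒ p_{LinkUp} = 31.5 + (1/6)p_{NetOne}.
Similarly p_{NetOne} = 38.5 + (1/6)p_{LinkUp}.
Plugging p_{NetOne} into LinkUp's best response: p_{LinkUp} = 31.5 + (1/6)(38.5 + (1/6)p_{LinkUp}) ⇒ (35/36)p_{LinkUp} = 455/12, so p_{LinkUp} = 39.
Then p_{NetOne} = 38.5 + (1/6)·39 = 45.

39, 45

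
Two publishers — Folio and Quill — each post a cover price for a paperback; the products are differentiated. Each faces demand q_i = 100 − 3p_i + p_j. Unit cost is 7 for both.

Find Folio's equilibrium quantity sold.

Folio's profit: π = (p_{Folio} − 7)(100 − 3p_{Folio} + p_{Quill}).
∂π/∂p_{Folio} = 121 − 6p_{Folio} + p_{Quill} = 0 ⇒ p_{Folio} = 121/6 + (1/6)p_{Quill}.
By symmetry p_{Quill} = p_{Folio}; substituting into the reaction function, (5/6)p_{Folio} = 121/6 and p_{Folio} = 24.2.
q_{Folio} = 100 − 3·24.2 + 24.2 = 51.6.

51.6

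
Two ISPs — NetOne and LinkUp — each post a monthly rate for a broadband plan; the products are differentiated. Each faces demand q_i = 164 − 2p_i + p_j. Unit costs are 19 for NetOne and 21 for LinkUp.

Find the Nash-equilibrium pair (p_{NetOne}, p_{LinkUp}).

67.6, 68.4

NetOne's profit: π = (p_{NetOne} − 19)(164 − 2p_{NetOne} + p_{LinkUp}).
∂π/∂p_{NetOne} = 202 − 4p_{NetOne} + p_{LinkUp} = 0 ⇒ p_{NetOne} = 50.5 + 0.25p_{LinkUp}.
Similarly p_{LinkUp} = 51.5 + 0.25p_{NetOne}.
Solving the two reaction functions simultaneously: (1 − (0.25)(0.25))p_{NetOne} = 50.5 + 0.25·51.5, so 0.9375p_{NetOne} = 63.375 and p_{NetOne} = 67.6.
Then p_{LinkUp} = 51.5 + 0.25·67.6 = 68.4.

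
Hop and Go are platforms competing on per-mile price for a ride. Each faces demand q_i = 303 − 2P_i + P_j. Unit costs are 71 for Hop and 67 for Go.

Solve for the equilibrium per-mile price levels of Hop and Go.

Hop's profit: π = (P_{Hop} − 71)(303 − 2P_{Hop} + P_{Go}).
∂π/∂P_{Hop} = 445 − 4P_{Hop} + P_{Go} = 0 ⇒ P_{Hop} = 111.25 + 0.25P_{Go}.
Similarly P_{Go} = 109.25 + 0.25P_{Hop}.
Substituting the second reaction function into the first: P_{Hop} = 111.25 + 0.25(109.25 + 0.25P_{Hop}), which gives 0.9375P_{Hop} = 138.5625 ⇒ P_{Hop} = 147.8.
Then P_{Go} = 109.25 + 0.25·147.8 = 146.2.

147.8, 146.2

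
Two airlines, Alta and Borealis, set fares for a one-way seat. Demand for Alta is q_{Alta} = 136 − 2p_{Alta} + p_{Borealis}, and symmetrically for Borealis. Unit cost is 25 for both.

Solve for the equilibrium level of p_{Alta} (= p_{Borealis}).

62

Alta's profit: π = (p_{Alta} − 25)(136 − 2p_{Alta} + p_{Borealis}).
∂π/∂p_{Alta} = 186 − 4p_{Alta} + p_{Borealis} = 0 ⇒ p_{Alta} = 46.5 + 0.25p_{Borealis}.
Setting p_{Alta} = p_{Borealis} in the reaction function: p_{Alta} = 46.5 + 0.25p_{Alta}, so p_{Alta} = 46.5 / 0.75 = 62.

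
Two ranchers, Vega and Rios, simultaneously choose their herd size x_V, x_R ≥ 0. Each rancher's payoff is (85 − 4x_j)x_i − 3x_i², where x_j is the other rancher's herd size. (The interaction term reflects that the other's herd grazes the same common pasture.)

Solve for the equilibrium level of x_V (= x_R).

Vega's payoff is (85 − 4x_R)x_V − 3x_V².
∂π/∂x_V = 85 − 4x_R − 6x_V = 0, so x_V = 85/6 − (2/3)x_R.
By symmetry x_R = x_V; substituting into the reaction function, (5/3)x_V = 85/6 and x_V = 8.5.

8.5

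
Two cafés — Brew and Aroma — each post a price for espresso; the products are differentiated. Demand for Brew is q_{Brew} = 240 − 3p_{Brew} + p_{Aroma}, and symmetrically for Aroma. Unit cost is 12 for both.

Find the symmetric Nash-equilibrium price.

55.2

Brew's profit: π = (p_{Brew} − 12)(240 − 3p_{Brew} + p_{Aroma}).
∂π/∂p_{Brew} = 276 − 6p_{Brew} + p_{Aroma} = 0 ⇒ p_{Brew} = 46 + (1/6)p_{Aroma}.
By symmetry p_{Aroma} = p_{Brew}; substituting into the reaction function, (5/6)p_{Brew} = 46 and p_{Brew} = 55.2.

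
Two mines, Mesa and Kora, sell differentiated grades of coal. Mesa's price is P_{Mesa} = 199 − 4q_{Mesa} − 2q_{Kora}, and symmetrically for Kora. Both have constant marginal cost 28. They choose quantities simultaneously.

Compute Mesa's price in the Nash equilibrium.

Mine Mesa's profit: π = q_{Mesa}(199 − 4q_{Mesa} − 2q_{Kora}) − 28q_{Mesa}.
∂π/∂q_{Mesa} = 171 − 8q_{Mesa} − 2q_{Kora} = 0 ⇒ q_{Mesa} = 21.375 − 0.25q_{Kora}.
The game is symmetric, so in equilibrium q_{Kora} = q_{Mesa}: the reaction function gives 1.25q_{Mesa} = 21.375, hence q_{Mesa} = 17.1.
P_{Mesa} = 199 − 4·17.1 − 2·17.1 = 96.4.

96.4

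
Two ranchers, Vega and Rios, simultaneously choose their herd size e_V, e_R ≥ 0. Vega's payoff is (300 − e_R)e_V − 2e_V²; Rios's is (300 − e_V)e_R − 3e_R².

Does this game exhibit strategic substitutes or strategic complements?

Expanding Vega's payoff: 300e_V − e_Re_V − 2e_V².
∂π/∂e_V = 300 − e_R − 4e_V = 0, so e_V = 75 − 0.25e_R.
The best-response slope de_V/de_R = −0.25 < 0: the reaction function is downward-sloping, so the choices are strategic substitutes.

strategic substitutes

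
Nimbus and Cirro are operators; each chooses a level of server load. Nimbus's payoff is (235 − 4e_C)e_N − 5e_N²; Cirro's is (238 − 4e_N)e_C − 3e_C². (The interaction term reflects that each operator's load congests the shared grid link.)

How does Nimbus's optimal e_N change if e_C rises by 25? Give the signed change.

-10

Expanding Nimbus's payoff: 235e_N − 4e_Ce_N − 5e_N².
∂π/∂e_N = 235 − 4e_C − 10e_N = 0, so e_N = 23.5 − 0.4e_C.
The reaction-function slope is −0.4, so a 25-unit rise in e_C moves e_N by −0.4 × 25 = −10. Nimbus's best response falls — the actions are strategic substitutes.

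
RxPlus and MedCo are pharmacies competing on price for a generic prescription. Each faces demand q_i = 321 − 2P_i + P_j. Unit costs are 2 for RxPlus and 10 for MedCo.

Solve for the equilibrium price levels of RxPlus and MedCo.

RxPlus's profit: π = (P_{RxPlus} − 2)(321 − 2P_{RxPlus} + P_{MedCo}).
∂π/∂P_{RxPlus} = 325 − 4P_{RxPlus} + P_{MedCo} = 0 ⇒ P_{RxPlus} = 81.25 + 0.25P_{MedCo}.
Similarly P_{MedCo} = 85.25 + 0.25P_{RxPlus}.
Substituting the second reaction function into the first: P_{RxPlus} = 81.25 + 0.25(85.25 + 0.25P_{RxPlus}), which gives 0.9375P_{RxPlus} = 102.5625 ⇒ P_{RxPlus} = 109.4.
Then P_{MedCo} = 85.25 + 0.25·109.4 = 112.6.

109.4, 112.6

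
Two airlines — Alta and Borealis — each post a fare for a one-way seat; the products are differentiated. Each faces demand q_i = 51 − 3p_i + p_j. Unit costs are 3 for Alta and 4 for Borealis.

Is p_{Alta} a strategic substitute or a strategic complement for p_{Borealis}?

strategic complements

Alta's profit: π = (p_{Alta} − 3)(51 − 3p_{Alta} + p_{Borealis}).
∂π/∂p_{Alta} = 60 − 6p_{Alta} + p_{Borealis} = 0 ⇒ p_{Alta} = 10 + (1/6)p_{Borealis}.
The best-response slope dp_{Alta}/dp_{Borealis} = 1/6 > 0: the reaction function is upward-sloping, so the choices are strategic complements.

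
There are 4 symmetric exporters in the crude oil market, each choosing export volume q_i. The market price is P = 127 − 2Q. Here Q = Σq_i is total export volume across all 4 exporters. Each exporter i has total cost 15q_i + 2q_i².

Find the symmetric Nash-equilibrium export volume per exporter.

A representative exporter's profit is π_i = q_i(127 − 2Q) − 15q_i − 2q_i², with Q = q_i + Σ_{j≠i} q_j.
First-order condition: 112 − 8q_i − 2Σ_{j≠i} q_j = 0.
In a symmetric equilibrium every exporter chooses the same q, so Σ_{j≠i} q_j = 3q. The condition becomes 112 − 14q = 0, giving q = 112/14 = 8.

8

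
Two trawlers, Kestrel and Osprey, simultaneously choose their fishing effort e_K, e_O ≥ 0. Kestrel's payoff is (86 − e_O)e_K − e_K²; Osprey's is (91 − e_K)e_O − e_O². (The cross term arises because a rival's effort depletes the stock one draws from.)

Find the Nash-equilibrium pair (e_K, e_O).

27, 32

Expanding Kestrel's payoff: 86e_K − e_Oe_K − e_K².
∂π/∂e_K = 86 − e_O − 2e_K = 0, so e_K = 43 − 0.5e_O.
Likewise for Osprey: e_O = 45.5 − 0.5e_K.
Plugging e_O into Kestrel's best response: e_K = 43 − 0.5(45.5 − 0.5e_K) ⇒ 0.75e_K = 20.25, so e_K = 27.
Then e_O = 45.5 − 0.5·27 = 32.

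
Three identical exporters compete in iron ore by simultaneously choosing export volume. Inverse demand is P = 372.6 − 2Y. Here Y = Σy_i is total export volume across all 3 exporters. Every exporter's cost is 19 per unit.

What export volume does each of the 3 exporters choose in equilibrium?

44.2

A representative exporter's profit is π_i = y_i(372.6 − 2Y) − 19y_i, with Y = y_i + Σ_{j≠i} y_j.
First-order condition: 353.6 − 4y_i − 2Σ_{j≠i} y_j = 0.
With identical exporters, set every y_j = y: then 353.6 − 4y − 4y = 0, i.e. y = 353.6/8 = 44.2.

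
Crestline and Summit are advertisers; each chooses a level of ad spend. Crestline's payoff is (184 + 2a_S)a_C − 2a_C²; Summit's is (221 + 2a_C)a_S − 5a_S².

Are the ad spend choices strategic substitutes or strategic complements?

strategic complements

Expanding Crestline's payoff: 184a_C + 2a_Sa_C − 2a_C².
∂π/∂a_C = 184 + 2a_S − 4a_C = 0, so a_C = 46 + 0.5a_S.
The best-response slope da_C/da_S = 0.5 > 0: the reaction function is upward-sloping, so the choices are strategic complements.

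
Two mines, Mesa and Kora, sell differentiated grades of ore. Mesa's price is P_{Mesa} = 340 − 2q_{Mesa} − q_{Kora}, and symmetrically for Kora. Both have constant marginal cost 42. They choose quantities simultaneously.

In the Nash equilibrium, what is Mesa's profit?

Mine Mesa's profit: π = q_{Mesa}(340 − 2q_{Mesa} − q_{Kora}) − 42q_{Mesa}.
∂π/∂q_{Mesa} = 298 − 4q_{Mesa} − q_{Kora} = 0 ⇒ q_{Mesa} = 74.5 − 0.25q_{Kora}.
The game is symmetric, so in equilibrium q_{Kora} = q_{Mesa}: the reaction function gives 1.25q_{Mesa} = 74.5, hence q_{Mesa} = 59.6.
P_{Mesa} = 340 − 2·59.6 − 59.6 = 161.2.
Profit = (161.2 − 42)·59.6 = 7104.32.

7104.32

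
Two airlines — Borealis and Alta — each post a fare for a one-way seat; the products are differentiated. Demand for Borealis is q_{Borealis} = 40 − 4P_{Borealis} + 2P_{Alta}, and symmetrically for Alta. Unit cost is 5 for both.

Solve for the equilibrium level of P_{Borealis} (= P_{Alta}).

10

Borealis's profit: π = (P_{Borealis} − 5)(40 − 4P_{Borealis} + 2P_{Alta}).
∂π/∂P_{Borealis} = 60 − 8P_{Borealis} + 2P_{Alta} = 0 ⇒ P_{Borealis} = 7.5 + 0.25P_{Alta}.
By symmetry P_{Alta} = P_{Borealis}; substituting into the reaction function, 0.75P_{Borealis} = 7.5 and P_{Borealis} = 10.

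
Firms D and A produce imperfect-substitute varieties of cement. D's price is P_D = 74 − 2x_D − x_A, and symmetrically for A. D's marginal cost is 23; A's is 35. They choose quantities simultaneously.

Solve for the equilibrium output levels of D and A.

Firm D's profit: π = x_D(74 − 2x_D − x_A) − 23x_D.
∂π/∂x_D = 51 − 4x_D − x_A = 0 ⇒ x_D = 12.75 − 0.25x_A.
Similarly x_A = 9.75 − 0.25x_D.
Solving the two reaction functions simultaneously: (1 − (−0.25)(−0.25))x_D = 12.75 − 0.25·9.75, so 0.9375x_D = 10.3125 and x_D = 11.
Then x_A = 9.75 − 0.25·11 = 7.

11, 7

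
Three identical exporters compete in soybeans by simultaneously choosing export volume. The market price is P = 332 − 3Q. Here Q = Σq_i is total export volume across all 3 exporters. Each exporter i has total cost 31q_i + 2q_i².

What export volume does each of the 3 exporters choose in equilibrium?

A representative exporter's profit is π_i = q_i(332 − 3Q) − 31q_i − 2q_i², with Q = q_i + Σ_{j≠i} q_j.
First-order condition: 301 − 10q_i − 3Σ_{j≠i} q_j = 0.
In a symmetric equilibrium every exporter chooses the same q, so Σ_{j≠i} q_j = 2q. The condition becomes 301 − 16q = 0, giving q = 301/16 = 18.8125.

18.8125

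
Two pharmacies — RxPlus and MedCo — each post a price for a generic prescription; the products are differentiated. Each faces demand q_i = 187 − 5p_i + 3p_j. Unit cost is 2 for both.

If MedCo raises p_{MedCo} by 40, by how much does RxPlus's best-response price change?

RxPlus's profit: π = (p_{RxPlus} − 2)(187 − 5p_{RxPlus} + 3p_{MedCo}).
∂π/∂p_{RxPlus} = 197 − 10p_{RxPlus} + 3p_{MedCo} = 0 ⇒ p_{RxPlus} = 19.7 + 0.3p_{MedCo}.
The reaction-function slope is 0.3, so a 40-unit rise in p_{MedCo} moves p_{RxPlus} by 0.3 × 40 = 12. RxPlus's best response rises — the actions are strategic complements.

12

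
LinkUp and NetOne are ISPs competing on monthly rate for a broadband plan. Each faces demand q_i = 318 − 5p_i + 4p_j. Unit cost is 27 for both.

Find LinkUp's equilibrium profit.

LinkUp's profit: π = (p_{LinkUp} − 27)(318 − 5p_{LinkUp} + 4p_{NetOne}).
∂π/∂p_{LinkUp} = 453 − 10p_{LinkUp} + 4p_{NetOne} = 0 ⇒ p_{LinkUp} = 45.3 + 0.4p_{NetOne}.
The game is symmetric, so in equilibrium p_{NetOne} = p_{LinkUp}: the reaction function gives 0.6p_{LinkUp} = 45.3, hence p_{LinkUp} = 75.5.
q_{LinkUp} = 318 − 5·75.5 + 4·75.5 = 242.5.
Profit = (75.5 − 27)·242.5 = 11761.25.

11761.25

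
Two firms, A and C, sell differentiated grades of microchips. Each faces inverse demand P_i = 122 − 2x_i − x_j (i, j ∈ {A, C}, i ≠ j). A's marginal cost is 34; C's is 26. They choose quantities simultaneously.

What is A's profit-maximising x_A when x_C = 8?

20

Firm A's profit: π = x_A(122 − 2x_A − x_C) − 34x_A.
∂π/∂x_A = 88 − 4x_A − x_C = 0 ⇒ x_A = 22 − 0.25x_C.
At x_C = 8: x_A = 22 − 0.25·8 = 20.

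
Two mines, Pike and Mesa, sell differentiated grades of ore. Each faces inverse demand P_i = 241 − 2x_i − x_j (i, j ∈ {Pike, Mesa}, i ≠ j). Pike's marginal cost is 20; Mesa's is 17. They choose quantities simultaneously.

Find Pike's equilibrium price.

108

Mine Pike's profit: π = x_{Pike}(241 − 2x_{Pike} − x_{Mesa}) − 20x_{Pike}.
∂π/∂x_{Pike} = 221 − 4x_{Pike} − x_{Mesa} = 0 ⇒ x_{Pike} = 55.25 − 0.25x_{Mesa}.
Similarly x_{Mesa} = 56 − 0.25x_{Pike}.
Substituting the second reaction function into the first: x_{Pike} = 55.25 − 0.25(56 − 0.25x_{Pike}), which gives 0.9375x_{Pike} = 41.25 ⇒ x_{Pike} = 44.
Then x_{Mesa} = 56 − 0.25·44 = 45.
P_{Pike} = 241 − 2·44 − 45 = 108.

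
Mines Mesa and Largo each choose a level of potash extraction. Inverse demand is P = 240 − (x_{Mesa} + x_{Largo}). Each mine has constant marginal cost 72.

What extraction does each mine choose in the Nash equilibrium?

Mine Mesa's profit: π = x_{Mesa}(240 − (x_{Mesa} + x_{Largo})) − 72x_{Mesa}.
∂π/∂x_{Mesa} = 168 − 2x_{Mesa} − x_{Largo} = 0, so x_{Mesa} = 84 − 0.5x_{Largo}.
The game is symmetric, so in equilibrium x_{Largo} = x_{Mesa}: the reaction function gives 1.5x_{Mesa} = 84, hence x_{Mesa} = 56.

56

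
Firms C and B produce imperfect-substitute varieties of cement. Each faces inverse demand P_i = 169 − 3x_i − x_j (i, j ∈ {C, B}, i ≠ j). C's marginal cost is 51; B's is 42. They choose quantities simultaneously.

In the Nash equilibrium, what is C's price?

100.8

Firm C's profit: π = x_C(169 − 3x_C − x_B) − 51x_C.
∂π/∂x_C = 118 − 6x_C − x_B = 0 ⇒ x_C = 59/3 − (1/6)x_B.
Similarly x_B = 127/6 − (1/6)x_C.
Plugging x_B into C's best response: x_C = 59/3 − (1/6)(127/6 − (1/6)x_C) ⇒ (35/36)x_C = 581/36, so x_C = 16.6.
Then x_B = 127/6 − (1/6)·16.6 = 18.4.
P_C = 169 − 3·16.6 − 18.4 = 100.8.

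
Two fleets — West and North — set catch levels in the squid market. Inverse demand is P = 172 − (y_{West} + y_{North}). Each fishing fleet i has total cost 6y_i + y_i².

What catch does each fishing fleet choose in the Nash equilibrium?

33.2

Fishing fleet West's profit: π = y_{West}(172 − (y_{West} + y_{North})) − 6y_{West} − y_{West}².
∂π/∂y_{West} = 166 − 4y_{West} − y_{North} = 0, so y_{West} = 41.5 − 0.25y_{North}.
By symmetry y_{North} = y_{West}; substituting into the reaction function, 1.25y_{West} = 41.5 and y_{West} = 33.2.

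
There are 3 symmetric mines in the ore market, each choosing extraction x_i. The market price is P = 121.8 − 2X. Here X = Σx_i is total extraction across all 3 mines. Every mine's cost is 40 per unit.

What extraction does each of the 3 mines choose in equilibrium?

A representative mine's profit is π_i = x_i(121.8 − 2X) − 40x_i, with X = x_i + Σ_{j≠i} x_j.
First-order condition: 81.8 − 4x_i − 2Σ_{j≠i} x_j = 0.
Imposing symmetry (x_j = x for all j) turns Σ_{j≠i} x_j into 2x, so 81.8 = 8x and x = 10.225.

10.225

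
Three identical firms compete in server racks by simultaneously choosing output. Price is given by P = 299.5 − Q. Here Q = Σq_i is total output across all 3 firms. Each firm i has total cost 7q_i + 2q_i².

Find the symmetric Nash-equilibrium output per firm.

36.5625

A representative firm's profit is π_i = q_i(299.5 − Q) − 7q_i − 2q_i², with Q = q_i + Σ_{j≠i} q_j.
First-order condition: 292.5 − 6q_i − Σ_{j≠i} q_j = 0.
With identical firms, set every q_j = q: then 292.5 − 6q − 2q = 0, i.e. q = 292.5/8 = 36.5625.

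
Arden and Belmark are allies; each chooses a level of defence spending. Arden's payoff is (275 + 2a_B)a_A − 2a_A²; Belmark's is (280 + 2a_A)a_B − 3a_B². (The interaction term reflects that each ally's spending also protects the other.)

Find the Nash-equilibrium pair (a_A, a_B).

110.5, 83.5

Expanding Arden's payoff: 275a_A + 2a_Ba_A − 2a_A².
∂π/∂a_A = 275 + 2a_B − 4a_A = 0, so a_A = 68.75 + 0.5a_B.
Likewise for Belmark: a_B = 140/3 + (1/3)a_A.
Plugging a_B into Arden's best response: a_A = 68.75 + 0.5(140/3 + (1/3)a_A) ⇒ (5/6)a_A = 1105/12, so a_A = 110.5.
Then a_B = 140/3 + (1/3)·110.5 = 83.5.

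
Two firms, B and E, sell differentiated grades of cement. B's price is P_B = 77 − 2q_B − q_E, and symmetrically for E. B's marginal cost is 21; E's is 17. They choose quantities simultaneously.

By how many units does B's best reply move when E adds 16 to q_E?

-4

Firm B's profit: π = q_B(77 − 2q_B − q_E) − 21q_B.
∂π/∂q_B = 56 − 4q_B − q_E = 0 ⇒ q_B = 14 − 0.25q_E.
The reaction-function slope is −0.25, so a 16-unit rise in q_E moves q_B by −0.25 × 16 = −4. B's best response falls — the actions are strategic substitutes.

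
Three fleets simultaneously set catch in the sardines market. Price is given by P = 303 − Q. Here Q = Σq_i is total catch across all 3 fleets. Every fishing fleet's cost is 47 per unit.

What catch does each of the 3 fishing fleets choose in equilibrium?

A representative fishing fleet's profit is π_i = q_i(303 − Q) − 47q_i, with Q = q_i + Σ_{j≠i} q_j.
First-order condition: 256 − 2q_i − Σ_{j≠i} q_j = 0.
In a symmetric equilibrium every fishing fleet chooses the same q, so Σ_{j≠i} q_j = 2q. The condition becomes 256 − 4q = 0, giving q = 256/4 = 64.

64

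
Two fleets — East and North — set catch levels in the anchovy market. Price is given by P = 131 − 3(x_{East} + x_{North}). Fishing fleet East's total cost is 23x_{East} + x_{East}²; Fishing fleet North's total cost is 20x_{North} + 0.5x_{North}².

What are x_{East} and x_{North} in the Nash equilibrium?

Fishing fleet East's profit: π = x_{East}(131 − 3(x_{East} + x_{North})) − 23x_{East} − x_{East}².
∂π/∂x_{East} = 108 − 8x_{East} − 3x_{North} = 0, so x_{East} = 13.5 − 0.375x_{North}.
For North: ∂π/∂x_{North} = 111 − 7x_{North} − 3x_{East} = 0 ⇒ x_{North} = 111/7 − (3/7)x_{East}.
Substituting the second reaction function into the first: x_{East} = 13.5 − 0.375(111/7 − (3/7)x_{East}), which gives (47/56)x_{East} = 423/56 ⇒ x_{East} = 9.
Then x_{North} = 111/7 − (3/7)·9 = 12.

9, 12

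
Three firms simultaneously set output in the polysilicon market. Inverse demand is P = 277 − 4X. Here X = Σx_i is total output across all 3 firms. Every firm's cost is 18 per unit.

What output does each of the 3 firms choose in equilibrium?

A representative firm's profit is π_i = x_i(277 − 4X) − 18x_i, with X = x_i + Σ_{j≠i} x_j.
First-order condition: 259 − 8x_i − 4Σ_{j≠i} x_j = 0.
With identical firms, set every x_j = x: then 259 − 8x − 8x = 0, i.e. x = 259/16 = 16.1875.

16.1875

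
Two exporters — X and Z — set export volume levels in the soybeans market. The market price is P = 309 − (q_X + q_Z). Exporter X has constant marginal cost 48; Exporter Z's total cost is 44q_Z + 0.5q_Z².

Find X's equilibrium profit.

Exporter X's profit: π = q_X(309 − (q_X + q_Z)) − 48q_X.
∂π/∂q_X = 261 − 2q_X − q_Z = 0, so q_X = 130.5 − 0.5q_Z.
For Z: ∂π/∂q_Z = 265 − 3q_Z − q_X = 0 ⇒ q_Z = 265/3 − (1/3)q_X.
Substituting the second reaction function into the first: q_X = 130.5 − 0.5(265/3 − (1/3)q_X), which gives (5/6)q_X = 259/3 ⇒ q_X = 103.6.
Then q_Z = 265/3 − (1/3)·103.6 = 53.8.
Price P = 309 − 157.4 = 151.6.
X's profit: (151.6 − 48)·103.6 = 10732.96.

10732.96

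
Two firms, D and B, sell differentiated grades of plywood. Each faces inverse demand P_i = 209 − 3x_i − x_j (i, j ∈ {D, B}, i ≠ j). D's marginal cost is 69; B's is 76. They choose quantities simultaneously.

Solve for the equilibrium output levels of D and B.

20.2, 18.8

Firm D's profit: π = x_D(209 − 3x_D − x_B) − 69x_D.
∂π/∂x_D = 140 − 6x_D − x_B = 0 ⇒ x_D = 70/3 − (1/6)x_B.
Similarly x_B = 133/6 − (1/6)x_D.
Solving the two reaction functions simultaneously: (1 − (−1/6)(−1/6))x_D = 70/3 − (1/6)·(133/6), so (35/36)x_D = 707/36 and x_D = 20.2.
Then x_B = 133/6 − (1/6)·20.2 = 18.8.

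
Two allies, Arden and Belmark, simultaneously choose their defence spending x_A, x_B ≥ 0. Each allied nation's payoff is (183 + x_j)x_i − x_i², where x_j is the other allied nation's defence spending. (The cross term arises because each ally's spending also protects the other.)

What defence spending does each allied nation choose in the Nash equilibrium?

183

Arden's payoff is (183 + x_B)x_A − x_A².
∂π/∂x_A = 183 + x_B − 2x_A = 0, so x_A = 91.5 + 0.5x_B.
By symmetry x_B = x_A; substituting into the reaction function, 0.5x_A = 91.5 and x_A = 183.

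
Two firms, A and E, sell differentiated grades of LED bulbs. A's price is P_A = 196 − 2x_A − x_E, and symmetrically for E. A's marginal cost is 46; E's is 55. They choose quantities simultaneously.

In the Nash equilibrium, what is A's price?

107.2

Firm A's profit: π = x_A(196 − 2x_A − x_E) − 46x_A.
∂π/∂x_A = 150 − 4x_A − x_E = 0 ⇒ x_A = 37.5 − 0.25x_E.
Similarly x_E = 35.25 − 0.25x_A.
Substituting the second reaction function into the first: x_A = 37.5 − 0.25(35.25 − 0.25x_A), which gives 0.9375x_A = 28.6875 ⇒ x_A = 30.6.
Then x_E = 35.25 − 0.25·30.6 = 27.6.
P_A = 196 − 2·30.6 − 27.6 = 107.2.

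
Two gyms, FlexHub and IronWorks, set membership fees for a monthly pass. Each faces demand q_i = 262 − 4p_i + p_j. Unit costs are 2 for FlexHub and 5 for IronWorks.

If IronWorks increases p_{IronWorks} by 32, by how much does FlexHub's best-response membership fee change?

FlexHub's profit: π = (p_{FlexHub} − 2)(262 − 4p_{FlexHub} + p_{IronWorks}).
∂π/∂p_{FlexHub} = 270 − 8p_{FlexHub} + p_{IronWorks} = 0 ⇒ p_{FlexHub} = 33.75 + 0.125p_{IronWorks}.
The reaction-function slope is 0.125, so a 32-unit rise in p_{IronWorks} moves p_{FlexHub} by 0.125 × 32 = 4. FlexHub's best response rises — the actions are strategic complements.

4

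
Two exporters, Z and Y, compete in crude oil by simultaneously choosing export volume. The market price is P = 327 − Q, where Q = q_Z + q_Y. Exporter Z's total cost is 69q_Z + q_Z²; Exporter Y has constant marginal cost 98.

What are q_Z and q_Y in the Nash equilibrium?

Exporter Z's profit: π = q_Z(327 − (q_Z + q_Y)) − 69q_Z − q_Z².
∂π/∂q_Z = 258 − 4q_Z − q_Y = 0, so q_Z = 64.5 − 0.25q_Y.
For Y: ∂π/∂q_Y = 229 − 2q_Y − q_Z = 0 ⇒ q_Y = 114.5 − 0.5q_Z.
Solving the two reaction functions simultaneously: (1 − (−0.25)(−0.5))q_Z = 64.5 − 0.25·114.5, so 0.875q_Z = 35.875 and q_Z = 41.
Then q_Y = 114.5 − 0.5·41 = 94.

41, 94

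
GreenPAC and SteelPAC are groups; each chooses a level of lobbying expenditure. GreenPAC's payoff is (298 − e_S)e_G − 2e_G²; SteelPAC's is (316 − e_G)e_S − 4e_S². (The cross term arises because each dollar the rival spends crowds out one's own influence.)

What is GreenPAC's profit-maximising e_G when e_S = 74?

56

Expanding GreenPAC's payoff: 298e_G − e_Se_G − 2e_G².
∂π/∂e_G = 298 − e_S − 4e_G = 0, so e_G = 74.5 − 0.25e_S.
At e_S = 74: e_G = 74.5 − 0.25·74 = 56.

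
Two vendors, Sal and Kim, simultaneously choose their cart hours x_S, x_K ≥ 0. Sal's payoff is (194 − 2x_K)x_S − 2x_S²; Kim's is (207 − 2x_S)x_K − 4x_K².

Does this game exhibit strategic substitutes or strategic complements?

strategic substitutes

Expanding Sal's payoff: 194x_S − 2x_Kx_S − 2x_S².
∂π/∂x_S = 194 − 2x_K − 4x_S = 0, so x_S = 48.5 − 0.5x_K.
The best-response slope dx_S/dx_K = −0.5 < 0: the reaction function is downward-sloping, so the choices are strategic substitutes.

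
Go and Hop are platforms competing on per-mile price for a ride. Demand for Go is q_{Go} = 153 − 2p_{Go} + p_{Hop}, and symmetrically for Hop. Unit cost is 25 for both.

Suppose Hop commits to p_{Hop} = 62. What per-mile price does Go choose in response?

Go's profit: π = (p_{Go} − 25)(153 − 2p_{Go} + p_{Hop}).
∂π/∂p_{Go} = 203 − 4p_{Go} + p_{Hop} = 0 ⇒ p_{Go} = 50.75 + 0.25p_{Hop}.
At p_{Hop} = 62: p_{Go} = 50.75 + 0.25·62 = 66.25.

66.25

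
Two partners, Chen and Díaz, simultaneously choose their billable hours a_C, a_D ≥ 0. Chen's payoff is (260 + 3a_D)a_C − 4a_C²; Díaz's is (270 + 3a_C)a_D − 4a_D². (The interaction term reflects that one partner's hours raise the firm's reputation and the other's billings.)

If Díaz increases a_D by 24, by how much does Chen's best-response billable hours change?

9

Expanding Chen's payoff: 260a_C + 3a_Da_C − 4a_C².
∂π/∂a_C = 260 + 3a_D − 8a_C = 0, so a_C = 32.5 + 0.375a_D.
The reaction-function slope is 0.375, so a 24-unit rise in a_D moves a_C by 0.375 × 24 = 9. Chen's best response rises — the actions are strategic complements.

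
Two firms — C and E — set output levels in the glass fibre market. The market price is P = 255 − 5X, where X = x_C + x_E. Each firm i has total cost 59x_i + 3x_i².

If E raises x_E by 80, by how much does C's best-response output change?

Firm C's profit: π = x_C(255 − 5(x_C + x_E)) − 59x_C − 3x_C².
∂π/∂x_C = 196 − 16x_C − 5x_E = 0, so x_C = 12.25 − 0.3125x_E.
The reaction-function slope is −0.3125, so an 80-unit rise in x_E moves x_C by −0.3125 × 80 = −25. C's best response falls — the actions are strategic substitutes.

-25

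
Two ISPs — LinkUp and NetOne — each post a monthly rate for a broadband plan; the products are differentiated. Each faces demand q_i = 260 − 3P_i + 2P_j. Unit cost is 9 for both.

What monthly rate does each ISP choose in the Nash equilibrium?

LinkUp's profit: π = (P_{LinkUp} − 9)(260 − 3P_{LinkUp} + 2P_{NetOne}).
∂π/∂P_{LinkUp} = 287 − 6P_{LinkUp} + 2P_{NetOne} = 0 ⇒ P_{LinkUp} = 287/6 + (1/3)P_{NetOne}.
Setting P_{LinkUp} = P_{NetOne} in the reaction function: P_{LinkUp} = 287/6 + (1/3)P_{LinkUp}, so P_{LinkUp} = (287/6) / (2/3) = 71.75.

71.75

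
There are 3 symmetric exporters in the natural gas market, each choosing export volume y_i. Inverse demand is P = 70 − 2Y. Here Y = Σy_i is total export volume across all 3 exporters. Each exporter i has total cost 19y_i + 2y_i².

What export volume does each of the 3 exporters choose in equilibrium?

4.25

A representative exporter's profit is π_i = y_i(70 − 2Y) − 19y_i − 2y_i², with Y = y_i + Σ_{j≠i} y_j.
First-order condition: 51 − 8y_i − 2Σ_{j≠i} y_j = 0.
In a symmetric equilibrium every exporter chooses the same y, so Σ_{j≠i} y_j = 2y. The condition becomes 51 − 12y = 0, giving y = 51/12 = 4.25.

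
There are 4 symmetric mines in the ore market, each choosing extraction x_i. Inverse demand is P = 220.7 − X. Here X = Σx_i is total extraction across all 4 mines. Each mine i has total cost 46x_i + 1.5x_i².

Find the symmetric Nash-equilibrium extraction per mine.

A representative mine's profit is π_i = x_i(220.7 − X) − 46x_i − 1.5x_i², with X = x_i + Σ_{j≠i} x_j.
First-order condition: 174.7 − 5x_i − Σ_{j≠i} x_j = 0.
In a symmetric equilibrium every mine chooses the same x, so Σ_{j≠i} x_j = 3x. The condition becomes 174.7 − 8x = 0, giving x = 174.7/8 = 21.8375.

21.8375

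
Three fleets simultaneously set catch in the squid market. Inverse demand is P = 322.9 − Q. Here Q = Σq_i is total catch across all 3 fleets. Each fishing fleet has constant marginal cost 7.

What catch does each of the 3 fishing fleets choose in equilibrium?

A representative fishing fleet's profit is π_i = q_i(322.9 − Q) − 7q_i, with Q = q_i + Σ_{j≠i} q_j.
First-order condition: 315.9 − 2q_i − Σ_{j≠i} q_j = 0.
In a symmetric equilibrium every fishing fleet chooses the same q, so Σ_{j≠i} q_j = 2q. The condition becomes 315.9 − 4q = 0, giving q = 315.9/4 = 78.975.

78.975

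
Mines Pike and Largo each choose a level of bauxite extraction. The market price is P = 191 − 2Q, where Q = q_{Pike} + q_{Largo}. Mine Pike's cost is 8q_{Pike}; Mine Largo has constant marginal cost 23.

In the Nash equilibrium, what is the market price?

Mine Pike's profit: π = q_{Pike}(191 − 2(q_{Pike} + q_{Largo})) − 8q_{Pike}.
∂π/∂q_{Pike} = 183 − 4q_{Pike} − 2q_{Largo} = 0, so q_{Pike} = 45.75 − 0.5q_{Largo}.
By the same steps for Largo: q_{Largo} = 42 − 0.5q_{Pike}.
Substituting the second reaction function into the first: q_{Pike} = 45.75 − 0.5(42 − 0.5q_{Pike}), which gives 0.75q_{Pike} = 24.75 ⇒ q_{Pike} = 33.
Then q_{Largo} = 42 − 0.5·33 = 25.5.
Equilibrium price: P = 191 − 2·58.5 = 74.

74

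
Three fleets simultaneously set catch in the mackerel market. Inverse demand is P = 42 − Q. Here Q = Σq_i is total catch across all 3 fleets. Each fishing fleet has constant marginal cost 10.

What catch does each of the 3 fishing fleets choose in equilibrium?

8

A representative fishing fleet's profit is π_i = q_i(42 − Q) − 10q_i, with Q = q_i + Σ_{j≠i} q_j.
First-order condition: 32 − 2q_i − Σ_{j≠i} q_j = 0.
Imposing symmetry (q_j = q for all j) turns Σ_{j≠i} q_j into 2q, so 32 = 4q and q = 8.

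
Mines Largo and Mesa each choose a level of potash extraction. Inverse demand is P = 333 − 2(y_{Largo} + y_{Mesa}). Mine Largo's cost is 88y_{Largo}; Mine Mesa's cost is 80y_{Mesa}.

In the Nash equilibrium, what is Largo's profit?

3120.5

Mine Largo's profit: π = y_{Largo}(333 − 2(y_{Largo} + y_{Mesa})) − 88y_{Largo}.
∂π/∂y_{Largo} = 245 − 4y_{Largo} − 2y_{Mesa} = 0, so y_{Largo} = 61.25 − 0.5y_{Mesa}.
By the same steps for Mesa: y_{Mesa} = 63.25 − 0.5y_{Largo}.
Substituting the second reaction function into the first: y_{Largo} = 61.25 − 0.5(63.25 − 0.5y_{Largo}), which gives 0.75y_{Largo} = 29.625 ⇒ y_{Largo} = 39.5.
Then y_{Mesa} = 63.25 − 0.5·39.5 = 43.5.
Price P = 333 − 2·83 = 167.
Largo's profit: (167 − 88)·39.5 = 3120.5.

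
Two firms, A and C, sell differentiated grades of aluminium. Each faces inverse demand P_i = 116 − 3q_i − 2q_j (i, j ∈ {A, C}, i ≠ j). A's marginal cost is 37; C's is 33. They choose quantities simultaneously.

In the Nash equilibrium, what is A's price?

65.875

Firm A's profit: π = q_A(116 − 3q_A − 2q_C) − 37q_A.
∂π/∂q_A = 79 − 6q_A − 2q_C = 0 ⇒ q_A = 79/6 − (1/3)q_C.
Similarly q_C = 83/6 − (1/3)q_A.
Solving the two reaction functions simultaneously: (1 − (−1/3)(−1/3))q_A = 79/6 − (1/3)·(83/6), so (8/9)q_A = 77/9 and q_A = 9.625.
Then q_C = 83/6 − (1/3)·9.625 = 10.625.
P_A = 116 − 3·9.625 − 2·10.625 = 65.875.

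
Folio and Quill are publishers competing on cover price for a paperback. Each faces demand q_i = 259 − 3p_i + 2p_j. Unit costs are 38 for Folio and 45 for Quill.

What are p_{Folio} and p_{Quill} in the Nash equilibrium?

Folio's profit: π = (p_{Folio} − 38)(259 − 3p_{Folio} + 2p_{Quill}).
∂π/∂p_{Folio} = 373 − 6p_{Folio} + 2p_{Quill} = 0 ⇒ p_{Folio} = 373/6 + (1/3)p_{Quill}.
Similarly p_{Quill} = 197/3 + (1/3)p_{Folio}.
Solving the two reaction functions simultaneously: (1 − (1/3)(1/3))p_{Folio} = 373/6 + (1/3)·(197/3), so (8/9)p_{Folio} = 1513/18 and p_{Folio} = 94.5625.
Then p_{Quill} = 197/3 + (1/3)·94.5625 = 97.1875.

94.5625, 97.1875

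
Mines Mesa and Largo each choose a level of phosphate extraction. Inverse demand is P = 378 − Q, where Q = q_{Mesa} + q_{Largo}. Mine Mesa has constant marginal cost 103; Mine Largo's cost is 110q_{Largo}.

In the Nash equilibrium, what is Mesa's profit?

8836

Mine Mesa's profit: π = q_{Mesa}(378 − (q_{Mesa} + q_{Largo})) − 103q_{Mesa}.
∂π/∂q_{Mesa} = 275 − 2q_{Mesa} − q_{Largo} = 0, so q_{Mesa} = 137.5 − 0.5q_{Largo}.
By the same steps for Largo: q_{Largo} = 134 − 0.5q_{Mesa}.
Substituting the second reaction function into the first: q_{Mesa} = 137.5 − 0.5(134 − 0.5q_{Mesa}), which gives 0.75q_{Mesa} = 70.5 ⇒ q_{Mesa} = 94.
Then q_{Largo} = 134 − 0.5·94 = 87.
Price P = 378 − 181 = 197.
Mesa's profit: (197 − 103)·94 = 8836.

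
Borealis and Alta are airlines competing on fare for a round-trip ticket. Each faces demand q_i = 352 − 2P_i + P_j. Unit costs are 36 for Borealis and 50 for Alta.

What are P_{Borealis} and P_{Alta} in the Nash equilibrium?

Borealis's profit: π = (P_{Borealis} − 36)(352 − 2P_{Borealis} + P_{Alta}).
∂π/∂P_{Borealis} = 424 − 4P_{Borealis} + P_{Alta} = 0 ⇒ P_{Borealis} = 106 + 0.25P_{Alta}.
Similarly P_{Alta} = 113 + 0.25P_{Borealis}.
Plugging P_{Alta} into Borealis's best response: P_{Borealis} = 106 + 0.25(113 + 0.25P_{Borealis}) ⇒ 0.9375P_{Borealis} = 134.25, so P_{Borealis} = 143.2.
Then P_{Alta} = 113 + 0.25·143.2 = 148.8.

143.2, 148.8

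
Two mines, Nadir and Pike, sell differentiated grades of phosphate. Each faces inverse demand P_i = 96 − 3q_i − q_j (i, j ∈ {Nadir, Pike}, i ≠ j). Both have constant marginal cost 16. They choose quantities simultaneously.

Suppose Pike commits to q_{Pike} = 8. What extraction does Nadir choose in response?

Mine Nadir's profit: π = q_{Nadir}(96 − 3q_{Nadir} − q_{Pike}) − 16q_{Nadir}.
∂π/∂q_{Nadir} = 80 − 6q_{Nadir} − q_{Pike} = 0 ⇒ q_{Nadir} = 40/3 − (1/6)q_{Pike}.
At q_{Pike} = 8: q_{Nadir} = 40/3 − (1/6)·8 = 12.

12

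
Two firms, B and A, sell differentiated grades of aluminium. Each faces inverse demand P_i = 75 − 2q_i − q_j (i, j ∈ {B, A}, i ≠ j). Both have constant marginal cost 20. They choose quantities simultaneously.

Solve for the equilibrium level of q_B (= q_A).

Firm B's profit: π = q_B(75 − 2q_B − q_A) − 20q_B.
∂π/∂q_B = 55 − 4q_B − q_A = 0 ⇒ q_B = 13.75 − 0.25q_A.
By symmetry q_A = q_B; substituting into the reaction function, 1.25q_B = 13.75 and q_B = 11.

11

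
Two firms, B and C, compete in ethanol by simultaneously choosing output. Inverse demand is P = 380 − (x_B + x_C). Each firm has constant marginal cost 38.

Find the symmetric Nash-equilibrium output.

Firm B's profit: π = x_B(380 − (x_B + x_C)) − 38x_B.
∂π/∂x_B = 342 − 2x_B − x_C = 0, so x_B = 171 − 0.5x_C.
By symmetry x_C = x_B; substituting into the reaction function, 1.5x_B = 171 and x_B = 114.

114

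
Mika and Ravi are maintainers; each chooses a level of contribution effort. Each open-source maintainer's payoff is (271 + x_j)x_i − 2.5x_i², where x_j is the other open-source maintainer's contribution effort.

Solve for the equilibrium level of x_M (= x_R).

67.75

Mika's payoff is (271 + x_R)x_M − 2.5x_M².
∂π/∂x_M = 271 + x_R − 5x_M = 0, so x_M = 54.2 + 0.2x_R.
By symmetry x_R = x_M; substituting into the reaction function, 0.8x_M = 54.2 and x_M = 67.75.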